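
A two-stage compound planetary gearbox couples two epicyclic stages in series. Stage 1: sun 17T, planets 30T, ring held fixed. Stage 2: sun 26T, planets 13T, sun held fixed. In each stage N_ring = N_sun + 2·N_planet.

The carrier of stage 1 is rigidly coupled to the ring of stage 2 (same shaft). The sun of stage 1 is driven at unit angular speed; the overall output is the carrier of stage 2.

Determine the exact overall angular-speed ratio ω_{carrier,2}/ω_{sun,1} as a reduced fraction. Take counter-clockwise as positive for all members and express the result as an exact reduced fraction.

Stage 1: N_ring = 17 + 2·30 = 77
Stage 1: 17(ω_s−ω_c) = −77(ω_r−ω_c),  ω_r=0, ω_s=1
Stage 1: 17(1−ω_c) = −77(0−ω_c)  ⇒  94ω_c = 17  ⇒  ω_c = 17/94
  ⇒ ω_c¹/ω_s¹ = 17/94
Stage 2: N_ring = 26 + 2·13 = 52
Stage 2: 26(ω_s−ω_c) = −52(ω_r−ω_c),  ω_s=0, ω_r=1
Stage 2: 26(0−ω_c) = −52(1−ω_c)  ⇒  78ω_c = 52  ⇒  ω_c = 2/3
  ⇒ ω_c²/ω_r² = 2/3
Coupling ω_r² = ω_c¹ ⇒ overall = 17/94 × 2/3 = 17/141

17/141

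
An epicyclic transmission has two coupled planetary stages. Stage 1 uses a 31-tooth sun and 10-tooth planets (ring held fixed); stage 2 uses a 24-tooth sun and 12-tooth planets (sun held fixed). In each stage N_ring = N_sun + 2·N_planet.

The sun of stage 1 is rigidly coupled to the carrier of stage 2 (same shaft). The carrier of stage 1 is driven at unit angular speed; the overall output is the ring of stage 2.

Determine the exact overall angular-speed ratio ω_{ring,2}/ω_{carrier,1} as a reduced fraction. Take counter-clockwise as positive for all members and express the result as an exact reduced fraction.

Stage 1: N_ring = 31 + 2·10 = 51
Stage 1: 31(ω_s−ω_c) = −51(ω_r−ω_c),  ω_r=0, ω_c=1
Stage 1: ω_s = 1 − (51/31)(0−1) = 82/31
  ⇒ ω_s¹/ω_c¹ = 82/31
Stage 2: N_ring = 24 + 2·12 = 48
Stage 2: 24(ω_s−ω_c) = −48(ω_r−ω_c),  ω_s=0, ω_c=1
Stage 2: ω_r = 1 − (24/48)(0−1) = 3/2
  ⇒ ω_r²/ω_c² = 3/2
Coupling ω_c² = ω_s¹ ⇒ overall = 82/31 × 3/2 = 123/31

123/31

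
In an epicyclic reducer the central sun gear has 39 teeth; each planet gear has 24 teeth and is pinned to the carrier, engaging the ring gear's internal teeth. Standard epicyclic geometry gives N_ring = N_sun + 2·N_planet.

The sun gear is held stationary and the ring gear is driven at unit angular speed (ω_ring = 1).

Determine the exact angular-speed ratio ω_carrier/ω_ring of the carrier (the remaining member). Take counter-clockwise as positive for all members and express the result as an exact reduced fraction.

29/42

N_ring = 39 + 2·24 = 87
39(ω_s−ω_c) = −87(ω_r−ω_c),  ω_s=0, ω_r=1
39(0−ω_c) = −87(1−ω_c)  ⇒  126ω_c = 87  ⇒  ω_c = 29/42
ω_c/ω_r = 29/42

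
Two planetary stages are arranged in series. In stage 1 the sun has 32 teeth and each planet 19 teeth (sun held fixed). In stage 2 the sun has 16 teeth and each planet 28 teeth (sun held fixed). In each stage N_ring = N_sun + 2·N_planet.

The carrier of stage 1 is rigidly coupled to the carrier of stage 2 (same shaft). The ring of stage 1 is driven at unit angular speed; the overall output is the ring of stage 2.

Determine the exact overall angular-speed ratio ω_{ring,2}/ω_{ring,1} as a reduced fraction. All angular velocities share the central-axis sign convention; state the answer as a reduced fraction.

Stage 1: N_ring = 32 + 2·19 = 70
Stage 1: 32(ω_s−ω_c) = −70(ω_r−ω_c),  ω_s=0, ω_r=1
Stage 1: 32(0−ω_c) = −70(1−ω_c)  ⇒  102ω_c = 70  ⇒  ω_c = 35/51
  ⇒ ω_c¹/ω_r¹ = 35/51
Stage 2: N_ring = 16 + 2·28 = 72
Stage 2: 16(ω_s−ω_c) = −72(ω_r−ω_c),  ω_s=0, ω_c=1
Stage 2: ω_r = 1 − (16/72)(0−1) = 11/9
  ⇒ ω_r²/ω_c² = 11/9
Coupling ω_c² = ω_c¹ ⇒ overall = 35/51 × 11/9 = 385/459

385/459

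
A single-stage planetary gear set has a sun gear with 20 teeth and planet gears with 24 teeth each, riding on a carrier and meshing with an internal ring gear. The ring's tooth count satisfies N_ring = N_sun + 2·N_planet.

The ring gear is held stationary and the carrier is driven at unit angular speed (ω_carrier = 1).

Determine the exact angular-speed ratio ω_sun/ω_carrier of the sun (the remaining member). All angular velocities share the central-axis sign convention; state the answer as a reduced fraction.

N_ring = 20 + 2·24 = 68
20(ω_s−ω_c) = −68(ω_r−ω_c),  ω_r=0, ω_c=1
ω_s = 1 − (68/20)(0−1) = 22/5
ω_s/ω_c = 22/5

22/5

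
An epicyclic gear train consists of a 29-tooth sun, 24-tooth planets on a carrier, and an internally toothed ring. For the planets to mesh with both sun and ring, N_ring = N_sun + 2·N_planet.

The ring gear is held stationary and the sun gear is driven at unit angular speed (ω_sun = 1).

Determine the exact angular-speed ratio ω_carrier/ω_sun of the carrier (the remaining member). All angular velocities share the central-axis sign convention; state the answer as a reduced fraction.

N_ring = 29 + 2·24 = 77
29(ω_s−ω_c) = −77(ω_r−ω_c),  ω_r=0, ω_s=1
29(1−ω_c) = −77(0−ω_c)  ⇒  106ω_c = 29  ⇒  ω_c = 29/106
ω_c/ω_s = 29/106

29/106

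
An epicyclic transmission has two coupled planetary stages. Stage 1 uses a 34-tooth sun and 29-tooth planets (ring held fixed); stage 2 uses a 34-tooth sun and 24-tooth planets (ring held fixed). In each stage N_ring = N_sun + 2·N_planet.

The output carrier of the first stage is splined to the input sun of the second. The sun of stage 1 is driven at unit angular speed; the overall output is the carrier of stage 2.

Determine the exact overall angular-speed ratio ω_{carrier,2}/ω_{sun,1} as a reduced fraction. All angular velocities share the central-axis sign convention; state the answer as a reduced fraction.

Stage 1: N_ring = 34 + 2·29 = 92
Stage 1: 34(ω_s−ω_c) = −92(ω_r−ω_c),  ω_r=0, ω_s=1
Stage 1: 34(1−ω_c) = −92(0−ω_c)  ⇒  126ω_c = 34  ⇒  ω_c = 17/63
  ⇒ ω_c¹/ω_s¹ = 17/63
Stage 2: N_ring = 34 + 2·24 = 82
Stage 2: 34(ω_s−ω_c) = −82(ω_r−ω_c),  ω_r=0, ω_s=1
Stage 2: 34(1−ω_c) = −82(0−ω_c)  ⇒  116ω_c = 34  ⇒  ω_c = 17/58
  ⇒ ω_c²/ω_s² = 17/58
Coupling ω_s² = ω_c¹ ⇒ overall = 17/63 × 17/58 = 289/3654

289/3654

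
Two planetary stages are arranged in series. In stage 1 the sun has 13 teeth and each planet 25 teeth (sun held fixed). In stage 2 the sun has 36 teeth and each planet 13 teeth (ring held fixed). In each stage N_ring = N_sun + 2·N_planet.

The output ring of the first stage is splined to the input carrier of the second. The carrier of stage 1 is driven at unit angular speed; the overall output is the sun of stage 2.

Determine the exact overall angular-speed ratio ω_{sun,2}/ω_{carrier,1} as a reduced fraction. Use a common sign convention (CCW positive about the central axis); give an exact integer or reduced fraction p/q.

Stage 1: N_ring = 13 + 2·25 = 63
Stage 1: 13(ω_s−ω_c) = −63(ω_r−ω_c),  ω_s=0, ω_c=1
Stage 1: ω_r = 1 − (13/63)(0−1) = 76/63
  ⇒ ω_r¹/ω_c¹ = 76/63
Stage 2: N_ring = 36 + 2·13 = 62
Stage 2: 36(ω_s−ω_c) = −62(ω_r−ω_c),  ω_r=0, ω_c=1
Stage 2: ω_s = 1 − (62/36)(0−1) = 49/18
  ⇒ ω_s²/ω_c² = 49/18
Coupling ω_c² = ω_r¹ ⇒ overall = 76/63 × 49/18 = 266/81

266/81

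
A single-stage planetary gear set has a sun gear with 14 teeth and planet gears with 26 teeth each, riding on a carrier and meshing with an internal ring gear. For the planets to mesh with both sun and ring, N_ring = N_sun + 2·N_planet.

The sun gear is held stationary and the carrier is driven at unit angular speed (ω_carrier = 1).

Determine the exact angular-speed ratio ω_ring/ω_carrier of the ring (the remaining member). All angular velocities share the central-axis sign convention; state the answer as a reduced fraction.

N_ring = 14 + 2·26 = 66
14(ω_s−ω_c) = −66(ω_r−ω_c),  ω_s=0, ω_c=1
ω_r = 1 − (14/66)(0−1) = 40/33
ω_r/ω_c = 40/33

40/33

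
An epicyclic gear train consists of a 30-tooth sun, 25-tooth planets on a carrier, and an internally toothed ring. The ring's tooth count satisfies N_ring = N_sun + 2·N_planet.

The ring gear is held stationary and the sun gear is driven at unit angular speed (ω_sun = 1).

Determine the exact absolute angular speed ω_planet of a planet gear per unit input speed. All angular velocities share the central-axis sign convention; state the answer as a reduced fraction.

-3/5

N_ring = 30 + 2·25 = 80
30(ω_s−ω_c) = −80(ω_r−ω_c),  ω_r=0, ω_s=1
30(1−ω_c) = −80(0−ω_c)  ⇒  110ω_c = 30  ⇒  ω_c = 3/11
sun–planet: 30·(1−3/11) = −25·(ω_p−ω_c)  ⇒  ω_p−ω_c = −(30/25)·(8/11) = -48/55
ω_p = 3/11 − 48/55 = -3/5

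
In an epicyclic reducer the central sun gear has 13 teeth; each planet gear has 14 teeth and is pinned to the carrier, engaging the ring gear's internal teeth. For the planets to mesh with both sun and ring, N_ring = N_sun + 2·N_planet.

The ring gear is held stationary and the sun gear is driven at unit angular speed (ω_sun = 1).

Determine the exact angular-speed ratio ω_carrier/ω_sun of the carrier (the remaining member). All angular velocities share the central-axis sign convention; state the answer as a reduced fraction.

N_ring = 13 + 2·14 = 41
13(ω_s−ω_c) = −41(ω_r−ω_c),  ω_r=0, ω_s=1
13(1−ω_c) = −41(0−ω_c)  ⇒  54ω_c = 13  ⇒  ω_c = 13/54
ω_c/ω_s = 13/54

13/54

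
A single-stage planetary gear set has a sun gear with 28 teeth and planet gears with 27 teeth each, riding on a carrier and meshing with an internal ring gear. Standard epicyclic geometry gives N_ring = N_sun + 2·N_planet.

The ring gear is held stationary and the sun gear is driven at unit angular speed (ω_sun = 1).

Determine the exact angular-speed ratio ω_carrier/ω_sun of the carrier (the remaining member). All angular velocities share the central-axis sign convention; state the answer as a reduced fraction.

14/55

N_ring = 28 + 2·27 = 82
28(ω_s−ω_c) = −82(ω_r−ω_c),  ω_r=0, ω_s=1
28(1−ω_c) = −82(0−ω_c)  ⇒  110ω_c = 28  ⇒  ω_c = 14/55
ω_c/ω_s = 14/55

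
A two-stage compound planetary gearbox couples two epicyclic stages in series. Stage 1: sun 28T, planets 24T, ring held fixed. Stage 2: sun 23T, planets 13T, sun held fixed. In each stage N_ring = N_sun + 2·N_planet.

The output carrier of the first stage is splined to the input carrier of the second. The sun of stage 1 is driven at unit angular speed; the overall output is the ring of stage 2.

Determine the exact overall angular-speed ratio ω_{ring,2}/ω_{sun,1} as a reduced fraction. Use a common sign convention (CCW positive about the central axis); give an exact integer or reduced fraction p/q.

Stage 1: N_ring = 28 + 2·24 = 76
Stage 1: 28(ω_s−ω_c) = −76(ω_r−ω_c),  ω_r=0, ω_s=1
Stage 1: 28(1−ω_c) = −76(0−ω_c)  ⇒  104ω_c = 28  ⇒  ω_c = 7/26
  ⇒ ω_c¹/ω_s¹ = 7/26
Stage 2: N_ring = 23 + 2·13 = 49
Stage 2: 23(ω_s−ω_c) = −49(ω_r−ω_c),  ω_s=0, ω_c=1
Stage 2: ω_r = 1 − (23/49)(0−1) = 72/49
  ⇒ ω_r²/ω_c² = 72/49
Coupling ω_c² = ω_c¹ ⇒ overall = 7/26 × 72/49 = 36/91

36/91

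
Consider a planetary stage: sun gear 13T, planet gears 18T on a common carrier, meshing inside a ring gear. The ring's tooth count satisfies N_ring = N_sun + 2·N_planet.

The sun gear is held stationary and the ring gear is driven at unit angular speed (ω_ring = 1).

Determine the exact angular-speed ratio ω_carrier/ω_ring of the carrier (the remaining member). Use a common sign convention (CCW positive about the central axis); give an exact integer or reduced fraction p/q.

49/62

N_ring = 13 + 2·18 = 49
13(ω_s−ω_c) = −49(ω_r−ω_c),  ω_s=0, ω_r=1
13(0−ω_c) = −49(1−ω_c)  ⇒  62ω_c = 49  ⇒  ω_c = 49/62
ω_c/ω_r = 49/62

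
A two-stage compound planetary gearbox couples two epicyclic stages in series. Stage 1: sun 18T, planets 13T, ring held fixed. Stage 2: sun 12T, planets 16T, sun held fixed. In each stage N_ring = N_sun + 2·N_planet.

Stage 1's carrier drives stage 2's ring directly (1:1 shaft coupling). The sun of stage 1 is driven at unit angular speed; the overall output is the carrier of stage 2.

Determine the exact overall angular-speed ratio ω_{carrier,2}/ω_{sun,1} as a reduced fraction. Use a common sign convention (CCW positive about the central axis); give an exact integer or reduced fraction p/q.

99/434

Stage 1: N_ring = 18 + 2·13 = 44
Stage 1: 18(ω_s−ω_c) = −44(ω_r−ω_c),  ω_r=0, ω_s=1
Stage 1: 18(1−ω_c) = −44(0−ω_c)  ⇒  62ω_c = 18  ⇒  ω_c = 9/31
  ⇒ ω_c¹/ω_s¹ = 9/31
Stage 2: N_ring = 12 + 2·16 = 44
Stage 2: 12(ω_s−ω_c) = −44(ω_r−ω_c),  ω_s=0, ω_r=1
Stage 2: 12(0−ω_c) = −44(1−ω_c)  ⇒  56ω_c = 44  ⇒  ω_c = 11/14
  ⇒ ω_c²/ω_r² = 11/14
Coupling ω_r² = ω_c¹ ⇒ overall = 9/31 × 11/14 = 99/434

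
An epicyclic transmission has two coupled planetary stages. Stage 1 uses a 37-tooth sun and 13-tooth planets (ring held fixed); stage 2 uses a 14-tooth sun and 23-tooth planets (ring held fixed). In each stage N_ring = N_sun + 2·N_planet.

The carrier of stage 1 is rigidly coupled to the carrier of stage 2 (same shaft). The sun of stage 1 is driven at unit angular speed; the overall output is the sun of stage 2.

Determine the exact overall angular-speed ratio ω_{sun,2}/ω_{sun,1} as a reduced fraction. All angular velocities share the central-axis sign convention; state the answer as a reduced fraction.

1369/700

Stage 1: N_ring = 37 + 2·13 = 63
Stage 1: 37(ω_s−ω_c) = −63(ω_r−ω_c),  ω_r=0, ω_s=1
Stage 1: 37(1−ω_c) = −63(0−ω_c)  ⇒  100ω_c = 37  ⇒  ω_c = 37/100
  ⇒ ω_c¹/ω_s¹ = 37/100
Stage 2: N_ring = 14 + 2·23 = 60
Stage 2: 14(ω_s−ω_c) = −60(ω_r−ω_c),  ω_r=0, ω_c=1
Stage 2: ω_s = 1 − (60/14)(0−1) = 37/7
  ⇒ ω_s²/ω_c² = 37/7
Coupling ω_c² = ω_c¹ ⇒ overall = 37/100 × 37/7 = 1369/700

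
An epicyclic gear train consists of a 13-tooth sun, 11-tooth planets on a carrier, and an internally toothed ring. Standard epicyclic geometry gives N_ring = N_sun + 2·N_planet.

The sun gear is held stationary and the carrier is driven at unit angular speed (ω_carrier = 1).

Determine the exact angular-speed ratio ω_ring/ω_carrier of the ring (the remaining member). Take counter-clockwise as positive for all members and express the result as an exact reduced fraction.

48/35

N_ring = 13 + 2·11 = 35
13(ω_s−ω_c) = −35(ω_r−ω_c),  ω_s=0, ω_c=1
ω_r = 1 − (13/35)(0−1) = 48/35
ω_r/ω_c = 48/35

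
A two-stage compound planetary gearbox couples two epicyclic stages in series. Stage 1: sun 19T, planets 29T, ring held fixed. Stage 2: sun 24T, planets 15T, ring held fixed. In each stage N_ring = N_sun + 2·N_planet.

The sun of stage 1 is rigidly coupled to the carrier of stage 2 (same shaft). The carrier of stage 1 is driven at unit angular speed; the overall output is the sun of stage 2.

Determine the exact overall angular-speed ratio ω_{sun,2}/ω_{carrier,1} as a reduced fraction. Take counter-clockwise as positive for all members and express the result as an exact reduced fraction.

312/19

Stage 1: N_ring = 19 + 2·29 = 77
Stage 1: 19(ω_s−ω_c) = −77(ω_r−ω_c),  ω_r=0, ω_c=1
Stage 1: ω_s = 1 − (77/19)(0−1) = 96/19
  ⇒ ω_s¹/ω_c¹ = 96/19
Stage 2: N_ring = 24 + 2·15 = 54
Stage 2: 24(ω_s−ω_c) = −54(ω_r−ω_c),  ω_r=0, ω_c=1
Stage 2: ω_s = 1 − (54/24)(0−1) = 13/4
  ⇒ ω_s²/ω_c² = 13/4
Coupling ω_c² = ω_s¹ ⇒ overall = 96/19 × 13/4 = 312/19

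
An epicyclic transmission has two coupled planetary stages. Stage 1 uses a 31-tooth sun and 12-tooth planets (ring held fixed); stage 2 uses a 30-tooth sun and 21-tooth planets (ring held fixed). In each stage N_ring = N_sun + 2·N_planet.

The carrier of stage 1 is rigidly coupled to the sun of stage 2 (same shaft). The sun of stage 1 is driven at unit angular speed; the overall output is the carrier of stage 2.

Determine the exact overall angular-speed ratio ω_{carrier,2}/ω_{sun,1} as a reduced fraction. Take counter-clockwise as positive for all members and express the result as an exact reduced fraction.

Stage 1: N_ring = 31 + 2·12 = 55
Stage 1: 31(ω_s−ω_c) = −55(ω_r−ω_c),  ω_r=0, ω_s=1
Stage 1: 31(1−ω_c) = −55(0−ω_c)  ⇒  86ω_c = 31  ⇒  ω_c = 31/86
  ⇒ ω_c¹/ω_s¹ = 31/86
Stage 2: N_ring = 30 + 2·21 = 72
Stage 2: 30(ω_s−ω_c) = −72(ω_r−ω_c),  ω_r=0, ω_s=1
Stage 2: 30(1−ω_c) = −72(0−ω_c)  ⇒  102ω_c = 30  ⇒  ω_c = 5/17
  ⇒ ω_c²/ω_s² = 5/17
Coupling ω_s² = ω_c¹ ⇒ overall = 31/86 × 5/17 = 155/1462

155/1462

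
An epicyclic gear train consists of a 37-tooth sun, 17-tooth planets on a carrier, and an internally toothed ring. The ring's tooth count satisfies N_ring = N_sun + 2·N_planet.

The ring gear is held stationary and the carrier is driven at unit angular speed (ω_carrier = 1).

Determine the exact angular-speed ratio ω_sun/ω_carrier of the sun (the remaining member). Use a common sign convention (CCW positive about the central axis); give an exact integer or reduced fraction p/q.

108/37

N_ring = 37 + 2·17 = 71
37(ω_s−ω_c) = −71(ω_r−ω_c),  ω_r=0, ω_c=1
ω_s = 1 − (71/37)(0−1) = 108/37
ω_s/ω_c = 108/37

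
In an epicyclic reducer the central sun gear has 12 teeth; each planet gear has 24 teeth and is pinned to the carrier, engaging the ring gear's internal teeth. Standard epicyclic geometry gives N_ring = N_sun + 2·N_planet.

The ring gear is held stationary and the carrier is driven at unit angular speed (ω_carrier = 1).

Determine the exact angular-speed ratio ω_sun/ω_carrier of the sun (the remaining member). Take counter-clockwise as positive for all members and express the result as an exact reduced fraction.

6

N_ring = 12 + 2·24 = 60
12(ω_s−ω_c) = −60(ω_r−ω_c),  ω_r=0, ω_c=1
ω_s = 1 − (60/12)(0−1) = 6
ω_s/ω_c = 6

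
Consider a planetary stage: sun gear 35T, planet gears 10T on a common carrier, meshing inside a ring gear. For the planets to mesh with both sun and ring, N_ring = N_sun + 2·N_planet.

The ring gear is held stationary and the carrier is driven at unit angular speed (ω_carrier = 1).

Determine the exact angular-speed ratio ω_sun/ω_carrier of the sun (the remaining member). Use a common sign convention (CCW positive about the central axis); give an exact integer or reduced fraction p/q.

N_ring = 35 + 2·10 = 55
35(ω_s−ω_c) = −55(ω_r−ω_c),  ω_r=0, ω_c=1
ω_s = 1 − (55/35)(0−1) = 18/7
ω_s/ω_c = 18/7

18/7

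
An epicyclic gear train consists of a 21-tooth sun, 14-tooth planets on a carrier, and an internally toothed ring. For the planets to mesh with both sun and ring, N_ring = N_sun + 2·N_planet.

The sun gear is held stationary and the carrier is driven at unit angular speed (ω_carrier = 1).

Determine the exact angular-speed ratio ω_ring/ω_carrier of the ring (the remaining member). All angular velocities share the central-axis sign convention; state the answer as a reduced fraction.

N_ring = 21 + 2·14 = 49
21(ω_s−ω_c) = −49(ω_r−ω_c),  ω_s=0, ω_c=1
ω_r = 1 − (21/49)(0−1) = 10/7
ω_r/ω_c = 10/7

10/7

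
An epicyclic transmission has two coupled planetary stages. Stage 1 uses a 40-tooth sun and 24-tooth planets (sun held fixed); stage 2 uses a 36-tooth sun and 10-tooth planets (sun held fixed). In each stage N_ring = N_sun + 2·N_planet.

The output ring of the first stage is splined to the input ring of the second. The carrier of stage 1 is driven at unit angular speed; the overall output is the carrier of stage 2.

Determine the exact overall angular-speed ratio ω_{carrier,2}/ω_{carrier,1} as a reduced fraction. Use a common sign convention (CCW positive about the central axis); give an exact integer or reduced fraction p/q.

224/253

Stage 1: N_ring = 40 + 2·24 = 88
Stage 1: 40(ω_s−ω_c) = −88(ω_r−ω_c),  ω_s=0, ω_c=1
Stage 1: ω_r = 1 − (40/88)(0−1) = 16/11
  ⇒ ω_r¹/ω_c¹ = 16/11
Stage 2: N_ring = 36 + 2·10 = 56
Stage 2: 36(ω_s−ω_c) = −56(ω_r−ω_c),  ω_s=0, ω_r=1
Stage 2: 36(0−ω_c) = −56(1−ω_c)  ⇒  92ω_c = 56  ⇒  ω_c = 14/23
  ⇒ ω_c²/ω_r² = 14/23
Coupling ω_r² = ω_r¹ ⇒ overall = 16/11 × 14/23 = 224/253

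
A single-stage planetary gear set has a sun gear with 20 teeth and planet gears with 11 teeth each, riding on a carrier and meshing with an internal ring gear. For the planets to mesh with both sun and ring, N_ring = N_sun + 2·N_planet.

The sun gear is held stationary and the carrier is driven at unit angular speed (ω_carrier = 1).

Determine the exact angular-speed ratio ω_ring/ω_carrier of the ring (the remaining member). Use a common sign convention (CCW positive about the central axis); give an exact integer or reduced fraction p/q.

31/21

N_ring = 20 + 2·11 = 42
20(ω_s−ω_c) = −42(ω_r−ω_c),  ω_s=0, ω_c=1
ω_r = 1 − (20/42)(0−1) = 31/21
ω_r/ω_c = 31/21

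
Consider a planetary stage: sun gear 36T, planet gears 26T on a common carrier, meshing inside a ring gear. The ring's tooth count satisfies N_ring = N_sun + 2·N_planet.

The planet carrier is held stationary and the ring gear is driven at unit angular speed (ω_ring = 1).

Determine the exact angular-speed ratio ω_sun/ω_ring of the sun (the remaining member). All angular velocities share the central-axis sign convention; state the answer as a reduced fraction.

-22/9

N_ring = 36 + 2·26 = 88
36(ω_s−ω_c) = −88(ω_r−ω_c),  ω_c=0, ω_r=1
ω_s = 0 − (88/36)(1−0) = -22/9
ω_s/ω_r = -22/9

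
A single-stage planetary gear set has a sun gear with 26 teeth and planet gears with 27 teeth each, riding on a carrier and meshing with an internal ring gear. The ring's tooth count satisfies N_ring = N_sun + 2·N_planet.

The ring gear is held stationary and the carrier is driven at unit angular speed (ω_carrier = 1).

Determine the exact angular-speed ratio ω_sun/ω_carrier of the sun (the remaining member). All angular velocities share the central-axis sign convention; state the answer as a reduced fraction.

53/13

N_ring = 26 + 2·27 = 80
26(ω_s−ω_c) = −80(ω_r−ω_c),  ω_r=0, ω_c=1
ω_s = 1 − (80/26)(0−1) = 53/13
ω_s/ω_c = 53/13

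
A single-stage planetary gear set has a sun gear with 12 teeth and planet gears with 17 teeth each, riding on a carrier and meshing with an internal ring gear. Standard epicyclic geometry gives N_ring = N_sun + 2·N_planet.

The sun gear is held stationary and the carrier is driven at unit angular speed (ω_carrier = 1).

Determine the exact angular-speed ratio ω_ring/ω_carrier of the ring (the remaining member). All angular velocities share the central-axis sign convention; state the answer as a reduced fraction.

29/23

N_ring = 12 + 2·17 = 46
12(ω_s−ω_c) = −46(ω_r−ω_c),  ω_s=0, ω_c=1
ω_r = 1 − (12/46)(0−1) = 29/23
ω_r/ω_c = 29/23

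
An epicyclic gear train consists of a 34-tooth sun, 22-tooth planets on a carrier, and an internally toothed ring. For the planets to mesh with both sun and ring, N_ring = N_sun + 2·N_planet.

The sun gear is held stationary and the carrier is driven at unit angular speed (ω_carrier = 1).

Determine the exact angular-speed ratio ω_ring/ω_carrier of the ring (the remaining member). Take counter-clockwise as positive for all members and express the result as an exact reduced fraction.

N_ring = 34 + 2·22 = 78
34(ω_s−ω_c) = −78(ω_r−ω_c),  ω_s=0, ω_c=1
ω_r = 1 − (34/78)(0−1) = 56/39
ω_r/ω_c = 56/39

56/39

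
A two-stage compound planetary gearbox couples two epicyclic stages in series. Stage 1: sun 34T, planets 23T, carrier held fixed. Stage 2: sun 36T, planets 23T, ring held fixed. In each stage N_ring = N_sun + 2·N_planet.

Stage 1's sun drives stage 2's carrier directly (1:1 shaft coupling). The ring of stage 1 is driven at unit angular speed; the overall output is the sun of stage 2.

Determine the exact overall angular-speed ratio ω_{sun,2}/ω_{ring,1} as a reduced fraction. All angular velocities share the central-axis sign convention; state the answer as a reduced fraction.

-1180/153

Stage 1: N_ring = 34 + 2·23 = 80
Stage 1: 34(ω_s−ω_c) = −80(ω_r−ω_c),  ω_c=0, ω_r=1
Stage 1: ω_s = 0 − (80/34)(1−0) = -40/17
  ⇒ ω_s¹/ω_r¹ = -40/17
Stage 2: N_ring = 36 + 2·23 = 82
Stage 2: 36(ω_s−ω_c) = −82(ω_r−ω_c),  ω_r=0, ω_c=1
Stage 2: ω_s = 1 − (82/36)(0−1) = 59/18
  ⇒ ω_s²/ω_c² = 59/18
Coupling ω_c² = ω_s¹ ⇒ overall = -40/17 × 59/18 = -1180/153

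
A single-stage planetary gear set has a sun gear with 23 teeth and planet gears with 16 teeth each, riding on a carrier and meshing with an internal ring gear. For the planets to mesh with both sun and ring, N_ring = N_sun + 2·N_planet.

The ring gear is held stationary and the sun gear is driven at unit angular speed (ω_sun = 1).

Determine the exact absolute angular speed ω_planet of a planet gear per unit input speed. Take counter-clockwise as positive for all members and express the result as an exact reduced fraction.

-23/32

N_ring = 23 + 2·16 = 55
23(ω_s−ω_c) = −55(ω_r−ω_c),  ω_r=0, ω_s=1
23(1−ω_c) = −55(0−ω_c)  ⇒  78ω_c = 23  ⇒  ω_c = 23/78
sun–planet: 23·(1−23/78) = −16·(ω_p−ω_c)  ⇒  ω_p−ω_c = −(23/16)·(55/78) = -1265/1248
ω_p = 23/78 − 1265/1248 = -23/32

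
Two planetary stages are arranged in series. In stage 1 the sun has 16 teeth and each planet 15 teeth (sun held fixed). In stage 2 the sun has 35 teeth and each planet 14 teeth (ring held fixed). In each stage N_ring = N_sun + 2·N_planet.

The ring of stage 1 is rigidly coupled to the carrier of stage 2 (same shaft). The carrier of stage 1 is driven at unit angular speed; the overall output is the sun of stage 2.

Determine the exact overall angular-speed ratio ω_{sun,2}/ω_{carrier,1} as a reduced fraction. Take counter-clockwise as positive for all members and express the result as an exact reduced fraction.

Stage 1: N_ring = 16 + 2·15 = 46
Stage 1: 16(ω_s−ω_c) = −46(ω_r−ω_c),  ω_s=0, ω_c=1
Stage 1: ω_r = 1 − (16/46)(0−1) = 31/23
  ⇒ ω_r¹/ω_c¹ = 31/23
Stage 2: N_ring = 35 + 2·14 = 63
Stage 2: 35(ω_s−ω_c) = −63(ω_r−ω_c),  ω_r=0, ω_c=1
Stage 2: ω_s = 1 − (63/35)(0−1) = 14/5
  ⇒ ω_s²/ω_c² = 14/5
Coupling ω_c² = ω_r¹ ⇒ overall = 31/23 × 14/5 = 434/115

434/115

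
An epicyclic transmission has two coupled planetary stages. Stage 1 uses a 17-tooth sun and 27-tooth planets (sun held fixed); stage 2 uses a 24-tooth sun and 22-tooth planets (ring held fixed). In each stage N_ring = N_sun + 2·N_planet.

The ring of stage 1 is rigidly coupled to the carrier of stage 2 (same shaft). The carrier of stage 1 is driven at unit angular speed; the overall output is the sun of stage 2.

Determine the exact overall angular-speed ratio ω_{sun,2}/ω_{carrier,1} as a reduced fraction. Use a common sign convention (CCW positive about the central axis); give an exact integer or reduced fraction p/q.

1012/213

Stage 1: N_ring = 17 + 2·27 = 71
Stage 1: 17(ω_s−ω_c) = −71(ω_r−ω_c),  ω_s=0, ω_c=1
Stage 1: ω_r = 1 − (17/71)(0−1) = 88/71
  ⇒ ω_r¹/ω_c¹ = 88/71
Stage 2: N_ring = 24 + 2·22 = 68
Stage 2: 24(ω_s−ω_c) = −68(ω_r−ω_c),  ω_r=0, ω_c=1
Stage 2: ω_s = 1 − (68/24)(0−1) = 23/6
  ⇒ ω_s²/ω_c² = 23/6
Coupling ω_c² = ω_r¹ ⇒ overall = 88/71 × 23/6 = 1012/213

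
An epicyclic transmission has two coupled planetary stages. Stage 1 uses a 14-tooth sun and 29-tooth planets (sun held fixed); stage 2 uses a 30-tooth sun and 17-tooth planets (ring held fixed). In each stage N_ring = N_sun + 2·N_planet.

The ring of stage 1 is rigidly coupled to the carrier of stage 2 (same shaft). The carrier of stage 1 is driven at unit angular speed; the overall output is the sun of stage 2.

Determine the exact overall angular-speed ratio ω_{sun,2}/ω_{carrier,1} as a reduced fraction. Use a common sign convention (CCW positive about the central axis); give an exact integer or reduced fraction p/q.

2021/540

Stage 1: N_ring = 14 + 2·29 = 72
Stage 1: 14(ω_s−ω_c) = −72(ω_r−ω_c),  ω_s=0, ω_c=1
Stage 1: ω_r = 1 − (14/72)(0−1) = 43/36
  ⇒ ω_r¹/ω_c¹ = 43/36
Stage 2: N_ring = 30 + 2·17 = 64
Stage 2: 30(ω_s−ω_c) = −64(ω_r−ω_c),  ω_r=0, ω_c=1
Stage 2: ω_s = 1 − (64/30)(0−1) = 47/15
  ⇒ ω_s²/ω_c² = 47/15
Coupling ω_c² = ω_r¹ ⇒ overall = 43/36 × 47/15 = 2021/540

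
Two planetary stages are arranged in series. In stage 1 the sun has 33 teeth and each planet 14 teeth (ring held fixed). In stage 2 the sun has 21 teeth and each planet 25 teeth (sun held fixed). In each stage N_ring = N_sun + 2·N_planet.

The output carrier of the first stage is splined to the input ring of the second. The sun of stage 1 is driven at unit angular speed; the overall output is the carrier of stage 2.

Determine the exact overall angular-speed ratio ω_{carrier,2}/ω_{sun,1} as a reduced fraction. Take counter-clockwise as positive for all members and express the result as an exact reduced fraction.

Stage 1: N_ring = 33 + 2·14 = 61
Stage 1: 33(ω_s−ω_c) = −61(ω_r−ω_c),  ω_r=0, ω_s=1
Stage 1: 33(1−ω_c) = −61(0−ω_c)  ⇒  94ω_c = 33  ⇒  ω_c = 33/94
  ⇒ ω_c¹/ω_s¹ = 33/94
Stage 2: N_ring = 21 + 2·25 = 71
Stage 2: 21(ω_s−ω_c) = −71(ω_r−ω_c),  ω_s=0, ω_r=1
Stage 2: 21(0−ω_c) = −71(1−ω_c)  ⇒  92ω_c = 71  ⇒  ω_c = 71/92
  ⇒ ω_c²/ω_r² = 71/92
Coupling ω_r² = ω_c¹ ⇒ overall = 33/94 × 71/92 = 2343/8648

2343/8648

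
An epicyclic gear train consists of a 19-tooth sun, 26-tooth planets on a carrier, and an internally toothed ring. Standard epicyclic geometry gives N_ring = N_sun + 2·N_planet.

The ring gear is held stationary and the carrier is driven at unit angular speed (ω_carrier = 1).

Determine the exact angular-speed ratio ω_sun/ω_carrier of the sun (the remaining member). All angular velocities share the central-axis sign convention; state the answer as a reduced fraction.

N_ring = 19 + 2·26 = 71
19(ω_s−ω_c) = −71(ω_r−ω_c),  ω_r=0, ω_c=1
ω_s = 1 − (71/19)(0−1) = 90/19
ω_s/ω_c = 90/19

90/19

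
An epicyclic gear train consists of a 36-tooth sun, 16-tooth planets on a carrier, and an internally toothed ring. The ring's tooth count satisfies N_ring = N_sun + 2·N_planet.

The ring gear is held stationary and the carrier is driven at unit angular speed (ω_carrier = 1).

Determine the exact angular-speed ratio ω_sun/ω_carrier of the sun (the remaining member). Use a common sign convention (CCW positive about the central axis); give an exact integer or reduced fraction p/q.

26/9

N_ring = 36 + 2·16 = 68
36(ω_s−ω_c) = −68(ω_r−ω_c),  ω_r=0, ω_c=1
ω_s = 1 − (68/36)(0−1) = 26/9
ω_s/ω_c = 26/9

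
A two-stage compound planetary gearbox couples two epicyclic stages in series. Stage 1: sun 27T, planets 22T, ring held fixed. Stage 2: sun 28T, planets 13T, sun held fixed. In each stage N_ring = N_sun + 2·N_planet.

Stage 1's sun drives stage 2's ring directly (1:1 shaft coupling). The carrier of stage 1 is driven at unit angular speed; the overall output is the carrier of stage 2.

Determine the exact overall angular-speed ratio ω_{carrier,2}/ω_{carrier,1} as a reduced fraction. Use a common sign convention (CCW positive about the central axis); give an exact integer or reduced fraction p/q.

Stage 1: N_ring = 27 + 2·22 = 71
Stage 1: 27(ω_s−ω_c) = −71(ω_r−ω_c),  ω_r=0, ω_c=1
Stage 1: ω_s = 1 − (71/27)(0−1) = 98/27
  ⇒ ω_s¹/ω_c¹ = 98/27
Stage 2: N_ring = 28 + 2·13 = 54
Stage 2: 28(ω_s−ω_c) = −54(ω_r−ω_c),  ω_s=0, ω_r=1
Stage 2: 28(0−ω_c) = −54(1−ω_c)  ⇒  82ω_c = 54  ⇒  ω_c = 27/41
  ⇒ ω_c²/ω_r² = 27/41
Coupling ω_r² = ω_s¹ ⇒ overall = 98/27 × 27/41 = 98/41

98/41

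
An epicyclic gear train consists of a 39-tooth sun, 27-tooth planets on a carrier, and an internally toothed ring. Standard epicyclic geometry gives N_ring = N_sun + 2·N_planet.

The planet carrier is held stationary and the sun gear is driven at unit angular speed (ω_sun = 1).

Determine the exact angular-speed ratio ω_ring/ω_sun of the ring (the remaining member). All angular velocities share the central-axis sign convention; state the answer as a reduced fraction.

N_ring = 39 + 2·27 = 93
39(ω_s−ω_c) = −93(ω_r−ω_c),  ω_c=0, ω_s=1
ω_r = 0 − (39/93)(1−0) = -13/31
ω_r/ω_s = -13/31

-13/31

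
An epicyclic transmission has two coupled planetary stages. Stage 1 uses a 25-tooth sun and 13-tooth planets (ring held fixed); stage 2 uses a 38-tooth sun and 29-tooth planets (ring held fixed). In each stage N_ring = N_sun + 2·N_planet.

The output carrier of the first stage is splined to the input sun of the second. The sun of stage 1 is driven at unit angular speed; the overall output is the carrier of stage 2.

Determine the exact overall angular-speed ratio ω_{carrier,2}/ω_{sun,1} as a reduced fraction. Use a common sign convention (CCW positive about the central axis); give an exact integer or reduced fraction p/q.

25/268

Stage 1: N_ring = 25 + 2·13 = 51
Stage 1: 25(ω_s−ω_c) = −51(ω_r−ω_c),  ω_r=0, ω_s=1
Stage 1: 25(1−ω_c) = −51(0−ω_c)  ⇒  76ω_c = 25  ⇒  ω_c = 25/76
  ⇒ ω_c¹/ω_s¹ = 25/76
Stage 2: N_ring = 38 + 2·29 = 96
Stage 2: 38(ω_s−ω_c) = −96(ω_r−ω_c),  ω_r=0, ω_s=1
Stage 2: 38(1−ω_c) = −96(0−ω_c)  ⇒  134ω_c = 38  ⇒  ω_c = 19/67
  ⇒ ω_c²/ω_s² = 19/67
Coupling ω_s² = ω_c¹ ⇒ overall = 25/76 × 19/67 = 25/268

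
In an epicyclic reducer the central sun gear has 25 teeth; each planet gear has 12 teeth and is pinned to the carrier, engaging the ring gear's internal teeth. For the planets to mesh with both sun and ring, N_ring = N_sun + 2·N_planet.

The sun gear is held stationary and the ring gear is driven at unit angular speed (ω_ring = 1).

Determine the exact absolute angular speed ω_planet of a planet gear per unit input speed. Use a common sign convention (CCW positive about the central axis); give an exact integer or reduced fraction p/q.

N_ring = 25 + 2·12 = 49
25(ω_s−ω_c) = −49(ω_r−ω_c),  ω_s=0, ω_r=1
25(0−ω_c) = −49(1−ω_c)  ⇒  74ω_c = 49  ⇒  ω_c = 49/74
sun–planet: 25·(0−49/74) = −12·(ω_p−ω_c)  ⇒  ω_p−ω_c = −(25/12)·(-49/74) = 1225/888
ω_p = 49/74 + 1225/888 = 49/24

49/24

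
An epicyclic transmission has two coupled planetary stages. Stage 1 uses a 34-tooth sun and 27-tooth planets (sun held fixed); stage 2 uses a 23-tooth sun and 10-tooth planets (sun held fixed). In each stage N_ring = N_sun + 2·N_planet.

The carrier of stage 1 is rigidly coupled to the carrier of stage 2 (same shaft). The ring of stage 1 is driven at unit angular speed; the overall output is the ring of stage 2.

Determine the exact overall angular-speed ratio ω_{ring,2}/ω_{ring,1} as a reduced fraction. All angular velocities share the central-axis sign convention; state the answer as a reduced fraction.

2904/2623

Stage 1: N_ring = 34 + 2·27 = 88
Stage 1: 34(ω_s−ω_c) = −88(ω_r−ω_c),  ω_s=0, ω_r=1
Stage 1: 34(0−ω_c) = −88(1−ω_c)  ⇒  122ω_c = 88  ⇒  ω_c = 44/61
  ⇒ ω_c¹/ω_r¹ = 44/61
Stage 2: N_ring = 23 + 2·10 = 43
Stage 2: 23(ω_s−ω_c) = −43(ω_r−ω_c),  ω_s=0, ω_c=1
Stage 2: ω_r = 1 − (23/43)(0−1) = 66/43
  ⇒ ω_r²/ω_c² = 66/43
Coupling ω_c² = ω_c¹ ⇒ overall = 44/61 × 66/43 = 2904/2623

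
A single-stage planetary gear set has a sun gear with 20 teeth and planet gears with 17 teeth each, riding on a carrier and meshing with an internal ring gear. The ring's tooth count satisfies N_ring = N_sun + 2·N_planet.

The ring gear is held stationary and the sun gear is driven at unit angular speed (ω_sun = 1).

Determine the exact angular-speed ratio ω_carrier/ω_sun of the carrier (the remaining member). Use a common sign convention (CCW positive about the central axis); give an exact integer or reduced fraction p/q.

N_ring = 20 + 2·17 = 54
20(ω_s−ω_c) = −54(ω_r−ω_c),  ω_r=0, ω_s=1
20(1−ω_c) = −54(0−ω_c)  ⇒  74ω_c = 20  ⇒  ω_c = 10/37
ω_c/ω_s = 10/37

10/37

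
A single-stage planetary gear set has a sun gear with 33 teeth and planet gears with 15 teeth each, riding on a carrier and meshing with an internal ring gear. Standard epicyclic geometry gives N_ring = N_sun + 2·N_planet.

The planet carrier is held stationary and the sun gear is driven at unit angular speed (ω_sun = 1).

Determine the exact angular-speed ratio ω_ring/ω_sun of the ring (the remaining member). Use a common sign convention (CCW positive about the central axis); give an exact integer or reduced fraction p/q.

N_ring = 33 + 2·15 = 63
33(ω_s−ω_c) = −63(ω_r−ω_c),  ω_c=0, ω_s=1
ω_r = 0 − (33/63)(1−0) = -11/21
ω_r/ω_s = -11/21

-11/21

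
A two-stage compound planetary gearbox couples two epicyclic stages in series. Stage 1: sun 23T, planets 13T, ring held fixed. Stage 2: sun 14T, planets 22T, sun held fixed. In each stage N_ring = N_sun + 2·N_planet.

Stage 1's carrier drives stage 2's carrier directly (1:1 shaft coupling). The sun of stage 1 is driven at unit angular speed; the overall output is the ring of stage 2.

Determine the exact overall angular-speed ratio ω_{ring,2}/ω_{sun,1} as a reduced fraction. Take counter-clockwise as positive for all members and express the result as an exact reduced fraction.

Stage 1: N_ring = 23 + 2·13 = 49
Stage 1: 23(ω_s−ω_c) = −49(ω_r−ω_c),  ω_r=0, ω_s=1
Stage 1: 23(1−ω_c) = −49(0−ω_c)  ⇒  72ω_c = 23  ⇒  ω_c = 23/72
  ⇒ ω_c¹/ω_s¹ = 23/72
Stage 2: N_ring = 14 + 2·22 = 58
Stage 2: 14(ω_s−ω_c) = −58(ω_r−ω_c),  ω_s=0, ω_c=1
Stage 2: ω_r = 1 − (14/58)(0−1) = 36/29
  ⇒ ω_r²/ω_c² = 36/29
Coupling ω_c² = ω_c¹ ⇒ overall = 23/72 × 36/29 = 23/58

23/58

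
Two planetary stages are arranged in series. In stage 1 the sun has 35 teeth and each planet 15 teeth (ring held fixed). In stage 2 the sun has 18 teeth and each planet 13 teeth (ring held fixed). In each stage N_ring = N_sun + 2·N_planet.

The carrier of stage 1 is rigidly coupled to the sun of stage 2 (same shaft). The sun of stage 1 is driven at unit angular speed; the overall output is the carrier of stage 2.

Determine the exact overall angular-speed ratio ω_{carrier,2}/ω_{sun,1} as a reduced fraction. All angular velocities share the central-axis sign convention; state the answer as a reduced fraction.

63/620

Stage 1: N_ring = 35 + 2·15 = 65
Stage 1: 35(ω_s−ω_c) = −65(ω_r−ω_c),  ω_r=0, ω_s=1
Stage 1: 35(1−ω_c) = −65(0−ω_c)  ⇒  100ω_c = 35  ⇒  ω_c = 7/20
  ⇒ ω_c¹/ω_s¹ = 7/20
Stage 2: N_ring = 18 + 2·13 = 44
Stage 2: 18(ω_s−ω_c) = −44(ω_r−ω_c),  ω_r=0, ω_s=1
Stage 2: 18(1−ω_c) = −44(0−ω_c)  ⇒  62ω_c = 18  ⇒  ω_c = 9/31
  ⇒ ω_c²/ω_s² = 9/31
Coupling ω_s² = ω_c¹ ⇒ overall = 7/20 × 9/31 = 63/620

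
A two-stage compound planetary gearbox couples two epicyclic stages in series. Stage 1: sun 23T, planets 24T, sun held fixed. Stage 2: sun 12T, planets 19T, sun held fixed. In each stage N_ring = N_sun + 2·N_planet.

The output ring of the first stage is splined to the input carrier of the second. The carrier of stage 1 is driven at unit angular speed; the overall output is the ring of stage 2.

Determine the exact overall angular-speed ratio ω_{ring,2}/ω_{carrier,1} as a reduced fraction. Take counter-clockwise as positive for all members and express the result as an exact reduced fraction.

2914/1775

Stage 1: N_ring = 23 + 2·24 = 71
Stage 1: 23(ω_s−ω_c) = −71(ω_r−ω_c),  ω_s=0, ω_c=1
Stage 1: ω_r = 1 − (23/71)(0−1) = 94/71
  ⇒ ω_r¹/ω_c¹ = 94/71
Stage 2: N_ring = 12 + 2·19 = 50
Stage 2: 12(ω_s−ω_c) = −50(ω_r−ω_c),  ω_s=0, ω_c=1
Stage 2: ω_r = 1 − (12/50)(0−1) = 31/25
  ⇒ ω_r²/ω_c² = 31/25
Coupling ω_c² = ω_r¹ ⇒ overall = 94/71 × 31/25 = 2914/1775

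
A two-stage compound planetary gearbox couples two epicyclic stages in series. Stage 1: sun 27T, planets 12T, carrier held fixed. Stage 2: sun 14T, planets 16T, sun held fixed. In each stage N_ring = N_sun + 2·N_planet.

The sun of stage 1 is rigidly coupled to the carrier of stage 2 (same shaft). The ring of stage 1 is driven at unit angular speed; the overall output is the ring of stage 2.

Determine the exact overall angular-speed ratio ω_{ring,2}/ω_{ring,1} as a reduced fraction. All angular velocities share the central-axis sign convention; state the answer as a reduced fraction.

Stage 1: N_ring = 27 + 2·12 = 51
Stage 1: 27(ω_s−ω_c) = −51(ω_r−ω_c),  ω_c=0, ω_r=1
Stage 1: ω_s = 0 − (51/27)(1−0) = -17/9
  ⇒ ω_s¹/ω_r¹ = -17/9
Stage 2: N_ring = 14 + 2·16 = 46
Stage 2: 14(ω_s−ω_c) = −46(ω_r−ω_c),  ω_s=0, ω_c=1
Stage 2: ω_r = 1 − (14/46)(0−1) = 30/23
  ⇒ ω_r²/ω_c² = 30/23
Coupling ω_c² = ω_s¹ ⇒ overall = -17/9 × 30/23 = -170/69

-170/69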